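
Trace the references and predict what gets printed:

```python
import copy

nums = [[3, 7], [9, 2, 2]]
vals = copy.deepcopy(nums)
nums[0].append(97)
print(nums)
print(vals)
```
[[3, 7, 97], [9, 2, 2]]
[[3, 7], [9, 2, 2]]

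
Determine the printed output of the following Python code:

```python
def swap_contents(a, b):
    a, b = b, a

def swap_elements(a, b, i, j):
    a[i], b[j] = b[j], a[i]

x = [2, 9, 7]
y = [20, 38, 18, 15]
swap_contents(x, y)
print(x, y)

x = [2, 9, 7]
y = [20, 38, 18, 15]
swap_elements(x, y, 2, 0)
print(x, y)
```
[2, 9, 7] [20, 38, 18, 15]
[2, 9, 20] [7, 38, 18, 15]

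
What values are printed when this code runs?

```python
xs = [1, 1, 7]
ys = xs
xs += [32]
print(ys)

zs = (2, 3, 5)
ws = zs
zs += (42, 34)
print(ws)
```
[1, 1, 7, 32]
(2, 3, 5)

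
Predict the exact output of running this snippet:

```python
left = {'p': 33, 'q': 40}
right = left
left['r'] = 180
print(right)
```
{'p': 33, 'q': 40, 'r': 180}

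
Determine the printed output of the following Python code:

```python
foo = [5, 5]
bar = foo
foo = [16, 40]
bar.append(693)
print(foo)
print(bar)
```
[16, 40]
[5, 5, 693]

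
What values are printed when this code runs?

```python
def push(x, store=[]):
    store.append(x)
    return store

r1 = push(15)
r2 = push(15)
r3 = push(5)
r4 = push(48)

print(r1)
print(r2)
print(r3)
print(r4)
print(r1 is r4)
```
[15, 15, 5, 48]
[15, 15, 5, 48]
[15, 15, 5, 48]
[15, 15, 5, 48]
True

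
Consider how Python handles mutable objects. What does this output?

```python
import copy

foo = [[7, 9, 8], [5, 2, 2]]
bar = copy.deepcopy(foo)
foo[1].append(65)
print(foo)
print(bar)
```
[[7, 9, 8], [5, 2, 2, 65]]
[[7, 9, 8], [5, 2, 2]]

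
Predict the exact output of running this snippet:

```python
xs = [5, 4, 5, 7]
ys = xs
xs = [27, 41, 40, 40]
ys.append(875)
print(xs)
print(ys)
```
[27, 41, 40, 40]
[5, 4, 5, 7, 875]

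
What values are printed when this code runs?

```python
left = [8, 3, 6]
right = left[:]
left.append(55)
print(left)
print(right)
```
[8, 3, 6, 55]
[8, 3, 6]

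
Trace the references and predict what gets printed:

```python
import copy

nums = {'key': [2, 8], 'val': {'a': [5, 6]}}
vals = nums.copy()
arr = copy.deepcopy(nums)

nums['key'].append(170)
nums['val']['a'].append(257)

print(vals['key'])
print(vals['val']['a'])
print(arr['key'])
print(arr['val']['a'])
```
[2, 8, 170]
[5, 6, 257]
[2, 8]
[5, 6]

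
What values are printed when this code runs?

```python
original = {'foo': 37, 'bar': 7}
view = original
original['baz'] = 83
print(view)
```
{'foo': 37, 'bar': 7, 'baz': 83}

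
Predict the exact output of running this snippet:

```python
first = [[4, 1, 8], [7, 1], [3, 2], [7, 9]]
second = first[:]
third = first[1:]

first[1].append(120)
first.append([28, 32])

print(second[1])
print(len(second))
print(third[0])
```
[7, 1, 120]
4
[7, 1, 120]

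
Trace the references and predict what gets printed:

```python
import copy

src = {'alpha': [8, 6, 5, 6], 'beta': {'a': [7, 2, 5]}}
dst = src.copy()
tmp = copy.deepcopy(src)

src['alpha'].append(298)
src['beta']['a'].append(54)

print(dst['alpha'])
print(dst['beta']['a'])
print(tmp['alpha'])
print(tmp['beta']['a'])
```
[8, 6, 5, 6, 298]
[7, 2, 5, 54]
[8, 6, 5, 6]
[7, 2, 5]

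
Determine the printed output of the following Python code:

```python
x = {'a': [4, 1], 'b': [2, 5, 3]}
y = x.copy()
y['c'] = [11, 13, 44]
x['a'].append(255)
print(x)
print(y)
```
{'a': [4, 1, 255], 'b': [2, 5, 3]}
{'a': [4, 1, 255], 'b': [2, 5, 3], 'c': [11, 13, 44]}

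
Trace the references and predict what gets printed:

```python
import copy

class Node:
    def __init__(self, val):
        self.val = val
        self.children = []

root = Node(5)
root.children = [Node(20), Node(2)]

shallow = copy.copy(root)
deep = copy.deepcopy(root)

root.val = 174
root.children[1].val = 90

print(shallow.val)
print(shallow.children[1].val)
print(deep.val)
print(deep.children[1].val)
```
5
90
5
2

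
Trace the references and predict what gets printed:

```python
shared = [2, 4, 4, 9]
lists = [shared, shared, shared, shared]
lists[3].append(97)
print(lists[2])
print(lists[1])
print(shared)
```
[2, 4, 4, 9, 97]
[2, 4, 4, 9, 97]
[2, 4, 4, 9, 97]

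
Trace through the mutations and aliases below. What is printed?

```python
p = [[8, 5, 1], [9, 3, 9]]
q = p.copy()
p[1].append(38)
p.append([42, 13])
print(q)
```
[[8, 5, 1], [9, 3, 9, 38]]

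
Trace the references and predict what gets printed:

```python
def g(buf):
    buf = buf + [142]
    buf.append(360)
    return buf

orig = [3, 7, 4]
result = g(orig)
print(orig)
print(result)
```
[3, 7, 4]
[3, 7, 4, 142, 360]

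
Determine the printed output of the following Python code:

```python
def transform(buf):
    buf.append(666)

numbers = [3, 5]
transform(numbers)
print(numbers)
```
[3, 5, 666]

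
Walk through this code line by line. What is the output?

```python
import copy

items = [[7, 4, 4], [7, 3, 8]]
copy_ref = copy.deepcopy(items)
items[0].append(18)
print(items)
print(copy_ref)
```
[[7, 4, 4, 18], [7, 3, 8]]
[[7, 4, 4], [7, 3, 8]]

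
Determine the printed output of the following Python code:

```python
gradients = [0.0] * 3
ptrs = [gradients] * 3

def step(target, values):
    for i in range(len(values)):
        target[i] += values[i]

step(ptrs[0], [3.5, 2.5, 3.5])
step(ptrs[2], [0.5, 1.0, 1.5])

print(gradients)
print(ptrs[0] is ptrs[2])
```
[4.0, 3.5, 5.0]
True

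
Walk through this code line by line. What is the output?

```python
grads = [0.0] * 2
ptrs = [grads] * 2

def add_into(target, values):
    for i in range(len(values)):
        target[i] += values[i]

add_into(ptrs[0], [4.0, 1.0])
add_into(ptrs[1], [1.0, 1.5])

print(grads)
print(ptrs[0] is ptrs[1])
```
[5.0, 2.5]
True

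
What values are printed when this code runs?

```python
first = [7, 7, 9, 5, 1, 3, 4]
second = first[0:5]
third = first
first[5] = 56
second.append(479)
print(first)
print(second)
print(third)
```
[7, 7, 9, 5, 1, 56, 4]
[7, 7, 9, 5, 1, 479]
[7, 7, 9, 5, 1, 56, 4]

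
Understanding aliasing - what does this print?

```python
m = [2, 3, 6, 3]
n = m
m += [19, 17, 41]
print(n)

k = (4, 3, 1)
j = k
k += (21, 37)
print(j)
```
[2, 3, 6, 3, 19, 17, 41]
(4, 3, 1)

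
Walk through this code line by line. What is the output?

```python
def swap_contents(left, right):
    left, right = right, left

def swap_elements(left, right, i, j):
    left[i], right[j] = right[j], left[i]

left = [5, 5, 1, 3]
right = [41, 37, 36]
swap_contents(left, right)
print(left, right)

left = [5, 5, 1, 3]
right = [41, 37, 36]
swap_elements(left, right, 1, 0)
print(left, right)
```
[5, 5, 1, 3] [41, 37, 36]
[5, 41, 1, 3] [5, 37, 36]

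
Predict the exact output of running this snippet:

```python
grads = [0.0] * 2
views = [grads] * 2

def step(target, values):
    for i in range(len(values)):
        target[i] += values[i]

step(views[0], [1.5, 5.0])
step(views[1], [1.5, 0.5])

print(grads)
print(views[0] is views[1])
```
[3.0, 5.5]
True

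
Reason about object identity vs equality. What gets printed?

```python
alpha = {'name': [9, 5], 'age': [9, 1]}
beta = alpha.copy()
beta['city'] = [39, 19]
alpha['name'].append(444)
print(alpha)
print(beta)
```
{'name': [9, 5, 444], 'age': [9, 1]}
{'name': [9, 5, 444], 'age': [9, 1], 'city': [39, 19]}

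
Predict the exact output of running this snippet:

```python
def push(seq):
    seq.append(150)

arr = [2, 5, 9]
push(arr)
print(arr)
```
[2, 5, 9, 150]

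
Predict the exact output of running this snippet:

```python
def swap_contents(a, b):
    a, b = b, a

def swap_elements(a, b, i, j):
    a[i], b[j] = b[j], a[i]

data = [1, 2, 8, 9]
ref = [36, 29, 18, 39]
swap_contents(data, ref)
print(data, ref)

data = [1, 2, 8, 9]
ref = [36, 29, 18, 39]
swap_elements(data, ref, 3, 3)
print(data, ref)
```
[1, 2, 8, 9] [36, 29, 18, 39]
[1, 2, 8, 39] [36, 29, 18, 9]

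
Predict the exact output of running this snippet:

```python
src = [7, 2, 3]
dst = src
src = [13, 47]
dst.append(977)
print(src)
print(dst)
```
[13, 47]
[7, 2, 3, 977]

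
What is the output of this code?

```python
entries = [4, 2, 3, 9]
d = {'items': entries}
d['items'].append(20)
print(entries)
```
[4, 2, 3, 9, 20]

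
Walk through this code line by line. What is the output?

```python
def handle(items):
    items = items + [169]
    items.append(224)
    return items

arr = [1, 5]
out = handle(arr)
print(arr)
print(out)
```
[1, 5]
[1, 5, 169, 224]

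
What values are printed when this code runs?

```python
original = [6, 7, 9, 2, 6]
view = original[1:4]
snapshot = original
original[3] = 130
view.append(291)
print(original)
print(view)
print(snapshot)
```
[6, 7, 9, 130, 6]
[7, 9, 2, 291]
[6, 7, 9, 130, 6]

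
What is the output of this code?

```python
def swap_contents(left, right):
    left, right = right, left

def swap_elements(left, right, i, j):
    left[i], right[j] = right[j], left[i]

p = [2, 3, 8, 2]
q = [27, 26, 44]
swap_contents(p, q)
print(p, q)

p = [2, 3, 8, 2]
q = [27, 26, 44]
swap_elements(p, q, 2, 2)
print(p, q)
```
[2, 3, 8, 2] [27, 26, 44]
[2, 3, 44, 2] [27, 26, 8]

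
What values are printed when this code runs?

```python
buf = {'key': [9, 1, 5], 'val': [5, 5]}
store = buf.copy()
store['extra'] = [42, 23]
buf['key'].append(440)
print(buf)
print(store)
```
{'key': [9, 1, 5, 440], 'val': [5, 5]}
{'key': [9, 1, 5, 440], 'val': [5, 5], 'extra': [42, 23]}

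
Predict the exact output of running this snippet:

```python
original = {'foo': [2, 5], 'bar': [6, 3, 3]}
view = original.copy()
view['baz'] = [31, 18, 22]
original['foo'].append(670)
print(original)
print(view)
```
{'foo': [2, 5, 670], 'bar': [6, 3, 3]}
{'foo': [2, 5, 670], 'bar': [6, 3, 3], 'baz': [31, 18, 22]}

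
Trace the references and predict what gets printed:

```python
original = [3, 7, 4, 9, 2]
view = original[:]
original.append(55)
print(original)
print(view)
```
[3, 7, 4, 9, 2, 55]
[3, 7, 4, 9, 2]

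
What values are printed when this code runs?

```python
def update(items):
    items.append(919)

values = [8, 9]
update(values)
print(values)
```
[8, 9, 919]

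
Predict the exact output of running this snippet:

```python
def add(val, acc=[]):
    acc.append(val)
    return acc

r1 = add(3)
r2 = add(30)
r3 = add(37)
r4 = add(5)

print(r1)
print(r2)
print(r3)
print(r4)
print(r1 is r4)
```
[3, 30, 37, 5]
[3, 30, 37, 5]
[3, 30, 37, 5]
[3, 30, 37, 5]
True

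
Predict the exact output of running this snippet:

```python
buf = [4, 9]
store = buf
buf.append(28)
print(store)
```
[4, 9, 28]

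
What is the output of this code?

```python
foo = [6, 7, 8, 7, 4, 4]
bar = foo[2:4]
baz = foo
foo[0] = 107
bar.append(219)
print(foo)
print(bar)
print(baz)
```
[107, 7, 8, 7, 4, 4]
[8, 7, 219]
[107, 7, 8, 7, 4, 4]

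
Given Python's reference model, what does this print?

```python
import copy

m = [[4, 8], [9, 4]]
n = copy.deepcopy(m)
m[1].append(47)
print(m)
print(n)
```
[[4, 8], [9, 4, 47]]
[[4, 8], [9, 4]]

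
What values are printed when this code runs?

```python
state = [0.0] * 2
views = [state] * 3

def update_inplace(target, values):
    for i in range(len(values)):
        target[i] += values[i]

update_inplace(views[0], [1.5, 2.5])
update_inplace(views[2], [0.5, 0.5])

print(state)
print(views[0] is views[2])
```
[2.0, 3.0]
True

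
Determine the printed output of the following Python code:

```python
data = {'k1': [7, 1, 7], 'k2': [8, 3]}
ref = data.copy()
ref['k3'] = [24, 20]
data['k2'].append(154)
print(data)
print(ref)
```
{'k1': [7, 1, 7], 'k2': [8, 3, 154]}
{'k1': [7, 1, 7], 'k2': [8, 3, 154], 'k3': [24, 20]}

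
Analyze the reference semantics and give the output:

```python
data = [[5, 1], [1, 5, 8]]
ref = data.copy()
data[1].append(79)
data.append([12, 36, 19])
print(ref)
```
[[5, 1], [1, 5, 8, 79]]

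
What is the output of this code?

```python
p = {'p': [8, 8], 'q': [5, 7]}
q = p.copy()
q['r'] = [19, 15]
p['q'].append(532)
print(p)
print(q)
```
{'p': [8, 8], 'q': [5, 7, 532]}
{'p': [8, 8], 'q': [5, 7, 532], 'r': [19, 15]}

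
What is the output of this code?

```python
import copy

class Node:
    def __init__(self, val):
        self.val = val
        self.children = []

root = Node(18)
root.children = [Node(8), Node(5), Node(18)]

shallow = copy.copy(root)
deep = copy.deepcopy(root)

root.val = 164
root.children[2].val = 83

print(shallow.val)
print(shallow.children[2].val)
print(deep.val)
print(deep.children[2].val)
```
18
83
18
18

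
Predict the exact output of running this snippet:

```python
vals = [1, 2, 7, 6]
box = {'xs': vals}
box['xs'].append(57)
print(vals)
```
[1, 2, 7, 6, 57]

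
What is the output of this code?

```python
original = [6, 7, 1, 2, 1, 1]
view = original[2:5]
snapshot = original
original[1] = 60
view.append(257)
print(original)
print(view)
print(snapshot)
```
[6, 60, 1, 2, 1, 1]
[1, 2, 1, 257]
[6, 60, 1, 2, 1, 1]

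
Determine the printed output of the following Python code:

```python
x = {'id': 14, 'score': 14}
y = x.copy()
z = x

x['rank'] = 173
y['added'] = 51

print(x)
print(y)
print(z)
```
{'id': 14, 'score': 14, 'rank': 173}
{'id': 14, 'score': 14, 'added': 51}
{'id': 14, 'score': 14, 'rank': 173}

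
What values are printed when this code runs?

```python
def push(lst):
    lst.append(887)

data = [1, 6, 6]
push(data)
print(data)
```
[1, 6, 6, 887]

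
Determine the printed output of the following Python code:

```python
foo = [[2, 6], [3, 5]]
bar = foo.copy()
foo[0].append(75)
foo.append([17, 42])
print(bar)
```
[[2, 6, 75], [3, 5]]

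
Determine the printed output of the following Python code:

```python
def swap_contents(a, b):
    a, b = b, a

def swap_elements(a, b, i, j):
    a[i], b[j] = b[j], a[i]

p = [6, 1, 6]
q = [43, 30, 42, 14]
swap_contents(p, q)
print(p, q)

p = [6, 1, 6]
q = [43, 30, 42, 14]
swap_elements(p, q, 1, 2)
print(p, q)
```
[6, 1, 6] [43, 30, 42, 14]
[6, 42, 6] [43, 30, 1, 14]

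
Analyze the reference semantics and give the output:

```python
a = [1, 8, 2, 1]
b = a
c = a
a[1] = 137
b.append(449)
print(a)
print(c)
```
[1, 137, 2, 1, 449]
[1, 137, 2, 1, 449]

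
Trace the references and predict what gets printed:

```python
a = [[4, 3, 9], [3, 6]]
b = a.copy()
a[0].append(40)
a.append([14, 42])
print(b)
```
[[4, 3, 9, 40], [3, 6]]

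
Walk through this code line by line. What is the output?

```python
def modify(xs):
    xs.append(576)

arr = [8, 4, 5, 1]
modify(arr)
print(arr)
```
[8, 4, 5, 1, 576]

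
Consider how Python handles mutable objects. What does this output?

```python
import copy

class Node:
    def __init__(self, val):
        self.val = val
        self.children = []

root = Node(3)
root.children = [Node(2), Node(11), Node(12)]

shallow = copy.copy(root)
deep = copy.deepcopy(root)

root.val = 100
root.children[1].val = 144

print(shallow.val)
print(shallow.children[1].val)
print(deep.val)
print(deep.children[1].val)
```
3
144
3
11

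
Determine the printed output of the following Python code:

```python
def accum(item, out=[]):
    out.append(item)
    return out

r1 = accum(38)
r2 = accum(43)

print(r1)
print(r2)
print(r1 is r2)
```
[38, 43]
[38, 43]
True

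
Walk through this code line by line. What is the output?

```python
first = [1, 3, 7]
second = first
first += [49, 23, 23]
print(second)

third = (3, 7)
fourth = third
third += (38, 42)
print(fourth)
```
[1, 3, 7, 49, 23, 23]
(3, 7)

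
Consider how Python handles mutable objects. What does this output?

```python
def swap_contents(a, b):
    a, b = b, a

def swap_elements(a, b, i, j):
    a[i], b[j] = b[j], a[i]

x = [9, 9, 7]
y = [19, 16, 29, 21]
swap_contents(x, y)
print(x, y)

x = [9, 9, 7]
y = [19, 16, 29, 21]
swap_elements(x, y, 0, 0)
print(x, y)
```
[9, 9, 7] [19, 16, 29, 21]
[19, 9, 7] [9, 16, 29, 21]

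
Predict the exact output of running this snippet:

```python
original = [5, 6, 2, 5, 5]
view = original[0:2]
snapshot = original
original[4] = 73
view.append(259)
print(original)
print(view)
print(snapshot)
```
[5, 6, 2, 5, 73]
[5, 6, 259]
[5, 6, 2, 5, 73]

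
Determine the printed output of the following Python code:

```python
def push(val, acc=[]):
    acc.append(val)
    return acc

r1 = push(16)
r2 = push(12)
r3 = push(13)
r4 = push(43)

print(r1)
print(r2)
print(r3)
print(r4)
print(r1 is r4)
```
[16, 12, 13, 43]
[16, 12, 13, 43]
[16, 12, 13, 43]
[16, 12, 13, 43]
True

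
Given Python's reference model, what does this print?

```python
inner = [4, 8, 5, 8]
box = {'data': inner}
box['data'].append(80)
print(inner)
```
[4, 8, 5, 8, 80]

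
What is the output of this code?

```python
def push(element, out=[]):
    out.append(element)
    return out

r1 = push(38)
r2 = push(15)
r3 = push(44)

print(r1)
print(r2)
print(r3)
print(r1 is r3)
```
[38, 15, 44]
[38, 15, 44]
[38, 15, 44]
True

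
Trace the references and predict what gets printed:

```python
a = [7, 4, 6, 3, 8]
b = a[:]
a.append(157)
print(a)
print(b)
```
[7, 4, 6, 3, 8, 157]
[7, 4, 6, 3, 8]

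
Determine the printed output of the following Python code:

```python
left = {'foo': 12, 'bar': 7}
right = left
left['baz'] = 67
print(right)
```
{'foo': 12, 'bar': 7, 'baz': 67}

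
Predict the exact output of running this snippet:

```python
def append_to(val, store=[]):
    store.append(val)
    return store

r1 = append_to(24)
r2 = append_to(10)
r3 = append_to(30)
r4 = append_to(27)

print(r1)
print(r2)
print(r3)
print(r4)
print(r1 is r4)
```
[24, 10, 30, 27]
[24, 10, 30, 27]
[24, 10, 30, 27]
[24, 10, 30, 27]
True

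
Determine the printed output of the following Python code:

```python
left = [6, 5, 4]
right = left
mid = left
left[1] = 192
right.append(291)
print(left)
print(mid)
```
[6, 192, 4, 291]
[6, 192, 4, 291]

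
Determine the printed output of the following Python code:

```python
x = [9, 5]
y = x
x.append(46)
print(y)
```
[9, 5, 46]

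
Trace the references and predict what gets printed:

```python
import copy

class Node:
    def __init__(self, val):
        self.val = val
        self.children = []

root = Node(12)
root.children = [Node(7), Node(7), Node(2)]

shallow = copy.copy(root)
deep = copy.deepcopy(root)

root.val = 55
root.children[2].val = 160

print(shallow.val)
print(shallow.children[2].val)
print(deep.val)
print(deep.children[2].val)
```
12
160
12
2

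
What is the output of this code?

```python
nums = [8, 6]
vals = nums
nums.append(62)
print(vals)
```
[8, 6, 62]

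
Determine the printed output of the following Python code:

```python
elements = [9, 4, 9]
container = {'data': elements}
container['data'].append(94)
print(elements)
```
[9, 4, 9, 94]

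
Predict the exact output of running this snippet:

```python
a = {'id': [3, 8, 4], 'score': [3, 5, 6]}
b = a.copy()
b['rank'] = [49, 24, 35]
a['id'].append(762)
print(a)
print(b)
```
{'id': [3, 8, 4, 762], 'score': [3, 5, 6]}
{'id': [3, 8, 4, 762], 'score': [3, 5, 6], 'rank': [49, 24, 35]}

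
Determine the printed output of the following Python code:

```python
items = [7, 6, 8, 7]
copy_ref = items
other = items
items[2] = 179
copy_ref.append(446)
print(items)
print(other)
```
[7, 6, 179, 7, 446]
[7, 6, 179, 7, 446]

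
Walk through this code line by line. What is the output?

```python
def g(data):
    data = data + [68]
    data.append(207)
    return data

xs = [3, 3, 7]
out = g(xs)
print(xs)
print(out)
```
[3, 3, 7]
[3, 3, 7, 68, 207]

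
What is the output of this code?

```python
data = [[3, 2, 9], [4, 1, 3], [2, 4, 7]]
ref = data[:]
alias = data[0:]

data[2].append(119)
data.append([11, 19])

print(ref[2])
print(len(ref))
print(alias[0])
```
[2, 4, 7, 119]
3
[3, 2, 9]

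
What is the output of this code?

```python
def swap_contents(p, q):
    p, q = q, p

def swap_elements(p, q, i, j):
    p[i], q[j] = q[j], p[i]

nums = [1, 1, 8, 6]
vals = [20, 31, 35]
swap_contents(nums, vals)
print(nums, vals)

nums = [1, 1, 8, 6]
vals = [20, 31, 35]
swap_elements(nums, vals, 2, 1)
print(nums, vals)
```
[1, 1, 8, 6] [20, 31, 35]
[1, 1, 31, 6] [20, 8, 35]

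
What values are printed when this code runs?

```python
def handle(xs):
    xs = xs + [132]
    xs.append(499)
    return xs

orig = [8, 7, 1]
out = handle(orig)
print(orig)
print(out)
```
[8, 7, 1]
[8, 7, 1, 132, 499]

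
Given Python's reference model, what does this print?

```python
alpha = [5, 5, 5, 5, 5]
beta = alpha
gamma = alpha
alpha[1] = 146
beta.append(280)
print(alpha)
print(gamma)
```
[5, 146, 5, 5, 5, 280]
[5, 146, 5, 5, 5, 280]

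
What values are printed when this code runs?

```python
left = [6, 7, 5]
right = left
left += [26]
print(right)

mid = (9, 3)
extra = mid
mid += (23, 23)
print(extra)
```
[6, 7, 5, 26]
(9, 3)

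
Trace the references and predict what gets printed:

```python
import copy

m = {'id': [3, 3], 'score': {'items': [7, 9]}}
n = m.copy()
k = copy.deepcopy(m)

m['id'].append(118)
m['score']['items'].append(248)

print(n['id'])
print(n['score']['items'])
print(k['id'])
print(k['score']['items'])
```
[3, 3, 118]
[7, 9, 248]
[3, 3]
[7, 9]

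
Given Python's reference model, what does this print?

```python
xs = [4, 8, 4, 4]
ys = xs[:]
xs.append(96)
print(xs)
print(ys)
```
[4, 8, 4, 4, 96]
[4, 8, 4, 4]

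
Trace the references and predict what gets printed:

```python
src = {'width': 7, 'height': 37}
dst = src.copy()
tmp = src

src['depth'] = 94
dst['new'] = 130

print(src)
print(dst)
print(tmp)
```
{'width': 7, 'height': 37, 'depth': 94}
{'width': 7, 'height': 37, 'new': 130}
{'width': 7, 'height': 37, 'depth': 94}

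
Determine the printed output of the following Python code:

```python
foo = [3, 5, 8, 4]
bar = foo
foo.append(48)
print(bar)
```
[3, 5, 8, 4, 48]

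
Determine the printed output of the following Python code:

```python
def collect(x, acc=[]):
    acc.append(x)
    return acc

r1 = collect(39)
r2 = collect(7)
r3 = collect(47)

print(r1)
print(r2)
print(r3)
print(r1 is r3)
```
[39, 7, 47]
[39, 7, 47]
[39, 7, 47]
True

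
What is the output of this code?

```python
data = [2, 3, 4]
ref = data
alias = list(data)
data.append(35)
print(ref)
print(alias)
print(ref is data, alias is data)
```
[2, 3, 4, 35]
[2, 3, 4]
True False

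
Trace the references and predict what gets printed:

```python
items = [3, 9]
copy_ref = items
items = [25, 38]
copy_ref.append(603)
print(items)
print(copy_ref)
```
[25, 38]
[3, 9, 603]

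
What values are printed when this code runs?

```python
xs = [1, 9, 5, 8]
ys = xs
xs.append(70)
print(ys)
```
[1, 9, 5, 8, 70]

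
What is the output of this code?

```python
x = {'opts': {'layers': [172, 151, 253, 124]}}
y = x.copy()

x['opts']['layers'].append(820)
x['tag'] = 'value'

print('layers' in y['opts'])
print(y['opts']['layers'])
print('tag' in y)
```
True
[172, 151, 253, 124, 820]
False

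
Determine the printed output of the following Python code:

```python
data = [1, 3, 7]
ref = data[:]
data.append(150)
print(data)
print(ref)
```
[1, 3, 7, 150]
[1, 3, 7]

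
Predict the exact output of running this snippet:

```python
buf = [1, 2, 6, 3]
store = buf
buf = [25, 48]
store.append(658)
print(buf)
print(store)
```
[25, 48]
[1, 2, 6, 3, 658]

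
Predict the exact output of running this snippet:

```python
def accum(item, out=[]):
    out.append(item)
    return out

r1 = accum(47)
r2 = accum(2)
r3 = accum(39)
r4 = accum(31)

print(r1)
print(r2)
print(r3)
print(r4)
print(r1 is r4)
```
[47, 2, 39, 31]
[47, 2, 39, 31]
[47, 2, 39, 31]
[47, 2, 39, 31]
True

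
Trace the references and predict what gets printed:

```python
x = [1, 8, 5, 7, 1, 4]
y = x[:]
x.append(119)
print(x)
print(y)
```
[1, 8, 5, 7, 1, 4, 119]
[1, 8, 5, 7, 1, 4]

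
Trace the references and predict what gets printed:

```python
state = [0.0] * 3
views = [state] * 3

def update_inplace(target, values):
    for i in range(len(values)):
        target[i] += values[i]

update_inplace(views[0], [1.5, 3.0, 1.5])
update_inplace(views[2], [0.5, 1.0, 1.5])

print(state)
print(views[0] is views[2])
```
[2.0, 4.0, 3.0]
True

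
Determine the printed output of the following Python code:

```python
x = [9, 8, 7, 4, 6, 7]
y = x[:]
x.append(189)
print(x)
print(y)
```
[9, 8, 7, 4, 6, 7, 189]
[9, 8, 7, 4, 6, 7]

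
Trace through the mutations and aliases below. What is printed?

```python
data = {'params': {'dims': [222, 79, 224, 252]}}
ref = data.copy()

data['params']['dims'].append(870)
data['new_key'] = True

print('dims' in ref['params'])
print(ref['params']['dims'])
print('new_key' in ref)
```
True
[222, 79, 224, 252, 870]
False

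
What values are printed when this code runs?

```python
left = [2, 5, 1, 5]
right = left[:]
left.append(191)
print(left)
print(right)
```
[2, 5, 1, 5, 191]
[2, 5, 1, 5]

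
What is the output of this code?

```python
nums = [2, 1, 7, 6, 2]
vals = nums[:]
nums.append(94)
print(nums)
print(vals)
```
[2, 1, 7, 6, 2, 94]
[2, 1, 7, 6, 2]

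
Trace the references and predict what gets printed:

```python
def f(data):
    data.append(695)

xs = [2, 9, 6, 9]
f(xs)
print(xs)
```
[2, 9, 6, 9, 695]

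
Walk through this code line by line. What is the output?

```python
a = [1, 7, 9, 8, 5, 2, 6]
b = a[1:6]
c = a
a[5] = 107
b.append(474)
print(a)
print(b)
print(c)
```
[1, 7, 9, 8, 5, 107, 6]
[7, 9, 8, 5, 2, 474]
[1, 7, 9, 8, 5, 107, 6]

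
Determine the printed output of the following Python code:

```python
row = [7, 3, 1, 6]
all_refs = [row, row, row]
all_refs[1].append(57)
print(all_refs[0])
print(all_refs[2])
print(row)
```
[7, 3, 1, 6, 57]
[7, 3, 1, 6, 57]
[7, 3, 1, 6, 57]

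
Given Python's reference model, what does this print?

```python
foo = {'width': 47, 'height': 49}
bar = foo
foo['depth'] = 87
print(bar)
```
{'width': 47, 'height': 49, 'depth': 87}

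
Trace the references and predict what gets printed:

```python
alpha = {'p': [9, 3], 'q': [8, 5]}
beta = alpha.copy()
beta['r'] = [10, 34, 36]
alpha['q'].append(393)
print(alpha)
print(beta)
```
{'p': [9, 3], 'q': [8, 5, 393]}
{'p': [9, 3], 'q': [8, 5, 393], 'r': [10, 34, 36]}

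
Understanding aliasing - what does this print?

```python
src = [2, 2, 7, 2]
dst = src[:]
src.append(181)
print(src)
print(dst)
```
[2, 2, 7, 2, 181]
[2, 2, 7, 2]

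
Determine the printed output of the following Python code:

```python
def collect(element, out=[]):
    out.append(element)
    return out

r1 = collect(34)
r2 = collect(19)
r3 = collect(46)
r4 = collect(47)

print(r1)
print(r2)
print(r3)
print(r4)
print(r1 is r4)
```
[34, 19, 46, 47]
[34, 19, 46, 47]
[34, 19, 46, 47]
[34, 19, 46, 47]
True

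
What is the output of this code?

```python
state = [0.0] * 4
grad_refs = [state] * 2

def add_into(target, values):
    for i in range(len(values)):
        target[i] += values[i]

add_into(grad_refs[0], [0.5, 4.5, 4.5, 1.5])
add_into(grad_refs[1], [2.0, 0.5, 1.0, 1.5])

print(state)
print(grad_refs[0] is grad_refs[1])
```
[2.5, 5.0, 5.5, 3.0]
True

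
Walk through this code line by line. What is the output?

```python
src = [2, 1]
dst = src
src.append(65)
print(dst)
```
[2, 1, 65]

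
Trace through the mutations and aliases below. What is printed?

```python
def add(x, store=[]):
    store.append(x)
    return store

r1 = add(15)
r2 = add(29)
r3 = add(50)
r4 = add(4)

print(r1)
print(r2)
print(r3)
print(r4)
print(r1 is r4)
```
[15, 29, 50, 4]
[15, 29, 50, 4]
[15, 29, 50, 4]
[15, 29, 50, 4]
True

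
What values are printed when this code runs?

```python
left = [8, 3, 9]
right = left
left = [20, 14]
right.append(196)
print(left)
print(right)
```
[20, 14]
[8, 3, 9, 196]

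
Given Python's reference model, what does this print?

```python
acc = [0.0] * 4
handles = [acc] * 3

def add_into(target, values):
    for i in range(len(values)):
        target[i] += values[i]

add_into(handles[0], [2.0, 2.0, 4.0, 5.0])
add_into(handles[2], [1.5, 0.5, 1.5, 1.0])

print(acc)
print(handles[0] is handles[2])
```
[3.5, 2.5, 5.5, 6.0]
True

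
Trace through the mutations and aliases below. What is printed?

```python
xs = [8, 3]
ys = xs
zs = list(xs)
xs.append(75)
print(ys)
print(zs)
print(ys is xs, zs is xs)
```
[8, 3, 75]
[8, 3]
True False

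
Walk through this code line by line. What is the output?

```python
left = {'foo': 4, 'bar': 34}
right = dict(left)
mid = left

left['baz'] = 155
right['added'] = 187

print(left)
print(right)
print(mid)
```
{'foo': 4, 'bar': 34, 'baz': 155}
{'foo': 4, 'bar': 34, 'added': 187}
{'foo': 4, 'bar': 34, 'baz': 155}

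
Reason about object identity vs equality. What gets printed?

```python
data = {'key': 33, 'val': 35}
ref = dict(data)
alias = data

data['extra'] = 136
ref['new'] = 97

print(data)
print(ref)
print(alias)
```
{'key': 33, 'val': 35, 'extra': 136}
{'key': 33, 'val': 35, 'new': 97}
{'key': 33, 'val': 35, 'extra': 136}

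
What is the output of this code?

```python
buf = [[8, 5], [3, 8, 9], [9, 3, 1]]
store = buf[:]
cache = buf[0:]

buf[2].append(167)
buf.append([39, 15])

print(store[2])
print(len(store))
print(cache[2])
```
[9, 3, 1, 167]
3
[9, 3, 1, 167]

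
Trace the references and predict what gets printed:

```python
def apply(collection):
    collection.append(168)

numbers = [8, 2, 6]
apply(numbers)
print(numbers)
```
[8, 2, 6, 168]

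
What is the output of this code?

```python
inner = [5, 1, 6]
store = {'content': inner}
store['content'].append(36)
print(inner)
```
[5, 1, 6, 36]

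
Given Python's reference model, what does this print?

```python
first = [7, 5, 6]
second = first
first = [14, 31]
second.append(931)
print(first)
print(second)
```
[14, 31]
[7, 5, 6, 931]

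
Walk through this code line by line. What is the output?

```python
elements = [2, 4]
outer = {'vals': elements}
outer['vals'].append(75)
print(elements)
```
[2, 4, 75]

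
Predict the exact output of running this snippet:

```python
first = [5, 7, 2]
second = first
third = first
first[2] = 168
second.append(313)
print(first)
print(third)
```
[5, 7, 168, 313]
[5, 7, 168, 313]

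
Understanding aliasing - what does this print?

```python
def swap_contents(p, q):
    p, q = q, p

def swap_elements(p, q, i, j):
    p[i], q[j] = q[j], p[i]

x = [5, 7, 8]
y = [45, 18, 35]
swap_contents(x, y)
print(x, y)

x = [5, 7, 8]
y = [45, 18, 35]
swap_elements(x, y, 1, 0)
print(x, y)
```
[5, 7, 8] [45, 18, 35]
[5, 45, 8] [7, 18, 35]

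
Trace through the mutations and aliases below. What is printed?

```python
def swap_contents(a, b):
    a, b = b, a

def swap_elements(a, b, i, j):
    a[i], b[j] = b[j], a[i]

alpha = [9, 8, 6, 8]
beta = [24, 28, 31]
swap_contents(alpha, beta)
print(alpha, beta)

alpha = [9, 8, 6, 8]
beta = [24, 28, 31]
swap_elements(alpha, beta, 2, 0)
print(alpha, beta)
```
[9, 8, 6, 8] [24, 28, 31]
[9, 8, 24, 8] [6, 28, 31]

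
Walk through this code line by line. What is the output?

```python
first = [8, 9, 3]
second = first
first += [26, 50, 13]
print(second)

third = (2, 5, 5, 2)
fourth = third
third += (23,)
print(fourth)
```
[8, 9, 3, 26, 50, 13]
(2, 5, 5, 2)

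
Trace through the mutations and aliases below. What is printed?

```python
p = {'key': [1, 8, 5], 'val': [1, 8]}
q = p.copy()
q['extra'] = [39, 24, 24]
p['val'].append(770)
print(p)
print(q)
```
{'key': [1, 8, 5], 'val': [1, 8, 770]}
{'key': [1, 8, 5], 'val': [1, 8, 770], 'extra': [39, 24, 24]}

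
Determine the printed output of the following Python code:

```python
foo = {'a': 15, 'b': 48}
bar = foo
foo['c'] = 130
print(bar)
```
{'a': 15, 'b': 48, 'c': 130}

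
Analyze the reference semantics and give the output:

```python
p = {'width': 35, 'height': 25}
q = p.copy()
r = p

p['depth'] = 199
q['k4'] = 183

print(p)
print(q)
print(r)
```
{'width': 35, 'height': 25, 'depth': 199}
{'width': 35, 'height': 25, 'k4': 183}
{'width': 35, 'height': 25, 'depth': 199}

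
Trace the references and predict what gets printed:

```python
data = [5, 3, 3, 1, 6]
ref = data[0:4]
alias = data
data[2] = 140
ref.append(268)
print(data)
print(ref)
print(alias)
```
[5, 3, 140, 1, 6]
[5, 3, 3, 1, 268]
[5, 3, 140, 1, 6]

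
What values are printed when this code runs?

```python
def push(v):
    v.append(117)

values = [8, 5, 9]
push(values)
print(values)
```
[8, 5, 9, 117]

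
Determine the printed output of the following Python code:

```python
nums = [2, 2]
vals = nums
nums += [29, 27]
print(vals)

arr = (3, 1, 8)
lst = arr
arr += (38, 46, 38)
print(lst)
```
[2, 2, 29, 27]
(3, 1, 8)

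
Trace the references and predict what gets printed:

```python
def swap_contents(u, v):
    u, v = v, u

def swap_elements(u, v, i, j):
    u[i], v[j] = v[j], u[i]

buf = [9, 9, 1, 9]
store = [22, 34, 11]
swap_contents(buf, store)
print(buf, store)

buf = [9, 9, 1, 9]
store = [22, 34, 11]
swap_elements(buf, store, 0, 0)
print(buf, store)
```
[9, 9, 1, 9] [22, 34, 11]
[22, 9, 1, 9] [9, 34, 11]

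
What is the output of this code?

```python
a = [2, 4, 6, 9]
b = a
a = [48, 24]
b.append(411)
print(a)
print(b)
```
[48, 24]
[2, 4, 6, 9, 411]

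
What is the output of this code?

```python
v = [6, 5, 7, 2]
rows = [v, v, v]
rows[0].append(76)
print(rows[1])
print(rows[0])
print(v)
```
[6, 5, 7, 2, 76]
[6, 5, 7, 2, 76]
[6, 5, 7, 2, 76]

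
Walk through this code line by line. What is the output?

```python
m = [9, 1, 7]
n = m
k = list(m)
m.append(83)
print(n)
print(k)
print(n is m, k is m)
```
[9, 1, 7, 83]
[9, 1, 7]
True False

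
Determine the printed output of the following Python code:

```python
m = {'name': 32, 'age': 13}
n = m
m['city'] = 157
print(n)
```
{'name': 32, 'age': 13, 'city': 157}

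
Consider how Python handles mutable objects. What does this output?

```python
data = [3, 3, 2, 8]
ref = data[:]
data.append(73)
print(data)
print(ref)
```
[3, 3, 2, 8, 73]
[3, 3, 2, 8]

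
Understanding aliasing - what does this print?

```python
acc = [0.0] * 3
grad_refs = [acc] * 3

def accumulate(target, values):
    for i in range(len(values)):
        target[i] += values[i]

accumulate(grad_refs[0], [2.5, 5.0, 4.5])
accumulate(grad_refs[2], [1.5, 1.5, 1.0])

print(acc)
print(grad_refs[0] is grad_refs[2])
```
[4.0, 6.5, 5.5]
True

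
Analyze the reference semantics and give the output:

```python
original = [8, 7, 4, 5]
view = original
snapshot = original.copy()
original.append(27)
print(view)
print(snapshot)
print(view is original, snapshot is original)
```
[8, 7, 4, 5, 27]
[8, 7, 4, 5]
True False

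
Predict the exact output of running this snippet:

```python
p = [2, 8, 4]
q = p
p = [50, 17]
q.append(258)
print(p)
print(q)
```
[50, 17]
[2, 8, 4, 258]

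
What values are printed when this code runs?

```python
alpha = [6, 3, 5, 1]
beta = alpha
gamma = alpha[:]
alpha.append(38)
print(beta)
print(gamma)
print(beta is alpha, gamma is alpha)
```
[6, 3, 5, 1, 38]
[6, 3, 5, 1]
True False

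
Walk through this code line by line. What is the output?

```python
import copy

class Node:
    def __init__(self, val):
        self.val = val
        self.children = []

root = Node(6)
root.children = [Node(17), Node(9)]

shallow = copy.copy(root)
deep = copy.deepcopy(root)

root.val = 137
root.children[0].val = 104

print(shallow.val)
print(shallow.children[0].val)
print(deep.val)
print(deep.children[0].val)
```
6
104
6
17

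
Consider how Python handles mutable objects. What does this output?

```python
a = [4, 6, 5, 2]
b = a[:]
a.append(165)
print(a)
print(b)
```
[4, 6, 5, 2, 165]
[4, 6, 5, 2]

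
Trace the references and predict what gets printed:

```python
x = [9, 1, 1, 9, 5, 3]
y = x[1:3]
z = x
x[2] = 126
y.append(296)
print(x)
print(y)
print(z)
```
[9, 1, 126, 9, 5, 3]
[1, 1, 296]
[9, 1, 126, 9, 5, 3]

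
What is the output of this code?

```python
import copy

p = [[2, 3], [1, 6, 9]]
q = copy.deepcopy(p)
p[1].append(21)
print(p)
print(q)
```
[[2, 3], [1, 6, 9, 21]]
[[2, 3], [1, 6, 9]]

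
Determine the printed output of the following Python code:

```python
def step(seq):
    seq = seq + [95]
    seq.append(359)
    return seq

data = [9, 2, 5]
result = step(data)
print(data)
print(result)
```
[9, 2, 5]
[9, 2, 5, 95, 359]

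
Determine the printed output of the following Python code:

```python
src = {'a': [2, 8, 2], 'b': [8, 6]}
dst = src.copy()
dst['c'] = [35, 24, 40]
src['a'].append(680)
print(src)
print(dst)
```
{'a': [2, 8, 2, 680], 'b': [8, 6]}
{'a': [2, 8, 2, 680], 'b': [8, 6], 'c': [35, 24, 40]}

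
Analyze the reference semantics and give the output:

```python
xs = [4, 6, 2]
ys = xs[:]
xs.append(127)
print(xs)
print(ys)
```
[4, 6, 2, 127]
[4, 6, 2]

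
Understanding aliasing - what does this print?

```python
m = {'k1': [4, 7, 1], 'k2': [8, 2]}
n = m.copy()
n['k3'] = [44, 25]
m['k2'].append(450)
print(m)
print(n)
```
{'k1': [4, 7, 1], 'k2': [8, 2, 450]}
{'k1': [4, 7, 1], 'k2': [8, 2, 450], 'k3': [44, 25]}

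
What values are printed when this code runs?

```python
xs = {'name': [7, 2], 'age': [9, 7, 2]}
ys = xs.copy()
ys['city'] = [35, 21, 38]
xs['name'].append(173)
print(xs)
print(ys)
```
{'name': [7, 2, 173], 'age': [9, 7, 2]}
{'name': [7, 2, 173], 'age': [9, 7, 2], 'city': [35, 21, 38]}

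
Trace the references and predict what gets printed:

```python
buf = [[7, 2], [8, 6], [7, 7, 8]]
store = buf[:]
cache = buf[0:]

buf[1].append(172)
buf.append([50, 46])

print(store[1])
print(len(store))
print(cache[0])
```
[8, 6, 172]
3
[7, 2]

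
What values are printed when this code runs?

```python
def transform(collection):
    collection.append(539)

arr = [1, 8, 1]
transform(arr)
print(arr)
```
[1, 8, 1, 539]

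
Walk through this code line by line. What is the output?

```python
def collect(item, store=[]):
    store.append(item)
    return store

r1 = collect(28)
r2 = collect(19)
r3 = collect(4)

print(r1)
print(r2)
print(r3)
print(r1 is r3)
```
[28, 19, 4]
[28, 19, 4]
[28, 19, 4]
True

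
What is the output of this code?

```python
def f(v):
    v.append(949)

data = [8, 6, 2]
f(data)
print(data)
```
[8, 6, 2, 949]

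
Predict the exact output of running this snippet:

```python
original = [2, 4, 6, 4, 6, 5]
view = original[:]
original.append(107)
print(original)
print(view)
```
[2, 4, 6, 4, 6, 5, 107]
[2, 4, 6, 4, 6, 5]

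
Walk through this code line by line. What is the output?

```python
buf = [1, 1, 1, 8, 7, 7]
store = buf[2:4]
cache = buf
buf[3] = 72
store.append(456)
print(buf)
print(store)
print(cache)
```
[1, 1, 1, 72, 7, 7]
[1, 8, 456]
[1, 1, 1, 72, 7, 7]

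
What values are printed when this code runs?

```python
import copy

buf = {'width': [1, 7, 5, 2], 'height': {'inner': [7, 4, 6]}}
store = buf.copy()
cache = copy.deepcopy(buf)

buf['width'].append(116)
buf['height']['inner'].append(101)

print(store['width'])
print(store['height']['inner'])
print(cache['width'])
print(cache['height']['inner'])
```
[1, 7, 5, 2, 116]
[7, 4, 6, 101]
[1, 7, 5, 2]
[7, 4, 6]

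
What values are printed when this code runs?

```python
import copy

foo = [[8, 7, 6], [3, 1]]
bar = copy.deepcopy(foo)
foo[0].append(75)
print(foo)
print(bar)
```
[[8, 7, 6, 75], [3, 1]]
[[8, 7, 6], [3, 1]]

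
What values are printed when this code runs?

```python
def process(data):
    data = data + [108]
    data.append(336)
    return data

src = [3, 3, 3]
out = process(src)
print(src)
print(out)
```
[3, 3, 3]
[3, 3, 3, 108, 336]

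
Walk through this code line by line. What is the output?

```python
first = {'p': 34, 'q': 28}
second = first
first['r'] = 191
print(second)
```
{'p': 34, 'q': 28, 'r': 191}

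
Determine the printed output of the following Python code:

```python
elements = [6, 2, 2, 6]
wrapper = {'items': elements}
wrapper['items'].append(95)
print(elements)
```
[6, 2, 2, 6, 95]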